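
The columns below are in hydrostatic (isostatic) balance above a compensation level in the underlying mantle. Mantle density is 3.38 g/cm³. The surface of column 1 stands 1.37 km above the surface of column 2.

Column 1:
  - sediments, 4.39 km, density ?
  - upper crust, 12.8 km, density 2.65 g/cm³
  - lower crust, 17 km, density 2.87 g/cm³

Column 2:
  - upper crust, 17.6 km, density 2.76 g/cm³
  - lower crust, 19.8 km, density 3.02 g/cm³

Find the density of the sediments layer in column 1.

2.32 g/cm³

Take the compensation level at the base of the deeper column (depth z_c below the surface of column 1) and equate Σ ρ_i t_i down to z_c; mantle fills any gap and the z_c terms cancel.
Column 1: 4.39×ρ + 12.8×2.65 + 17×2.87 + (z_c − 34.19)×3.38
Column 2: 1.37×0 + 17.6×2.76 + 19.8×3.02 + (z_c − 1.37 − 37.4)×3.38
The z_c×3.38 term appears on both sides and cancels. Collect the known terms of each column as K = Σ(ρt)_known − 3.38 × (depth of known layers): K_1 = 82.71 − 3.38×34.19 = −32.8522; K_2 = 108.372 − 3.38×(1.37 + 37.4) = −22.6706.
Balance: K_1 + 4.39×ρ = K_2, so ρ = (K_2 − K_1)/4.39 = 10.1816/4.39 = 2.32 g/cm³.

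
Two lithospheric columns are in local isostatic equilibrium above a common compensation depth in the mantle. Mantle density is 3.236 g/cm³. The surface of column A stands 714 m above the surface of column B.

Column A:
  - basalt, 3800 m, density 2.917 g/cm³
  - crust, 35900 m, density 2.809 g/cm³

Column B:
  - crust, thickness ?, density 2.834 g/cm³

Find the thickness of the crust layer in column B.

35400 m

Take the compensation level at the base of the deeper column (depth z_c below the surface of column A) and equate Σ ρ_i t_i down to z_c; mantle fills any gap and the z_c terms cancel.
Column A: 3800×2.917 + 35900×2.809 + (z_c − 39700)×3.236
Column B: 714×0 + x×2.834 + (z_c − 714 − 0 − x)×3.236
The z_c×3.236 term appears on both sides and cancels. Collect the known terms of each column as K = Σ(ρt)_known − 3.236 × (depth of known layers): K_A = 111927.7 − 3.236×39700 = −16541.5; K_B = 0 − 3.236×(714 + 0) = −2310.504.
Balance: K_A = K_B − x×(3.236 − 2.834), so x = (K_B − K_A)/(3.236 − 2.834) = 14231/0.402 = 35400 m.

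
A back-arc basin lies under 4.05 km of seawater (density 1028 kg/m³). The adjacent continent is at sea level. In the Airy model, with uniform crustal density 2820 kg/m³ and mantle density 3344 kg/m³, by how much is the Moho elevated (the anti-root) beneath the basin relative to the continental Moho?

13.9 km

Equating mass per unit area of the two columns: replacing crust with seawater at the top is compensated by replacing crust with mantle at the base: d (ρ_c − ρ_w) = a (ρ_m − ρ_c).
a = d (ρ_c − ρ_w)/(ρ_m − ρ_c) = 4.05 km × 1792/524 = 13.9 km.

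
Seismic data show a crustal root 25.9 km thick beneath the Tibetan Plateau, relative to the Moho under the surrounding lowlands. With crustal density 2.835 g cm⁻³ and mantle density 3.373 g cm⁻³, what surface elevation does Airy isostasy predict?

Isostatic balance requires: ρ_c h = (ρ_m − ρ_c) r.
h = r (ρ_m − ρ_c) / ρ_c = 25.9 km × (3.373 − 2.835) / 2.835 = 4.92 km.

4.92 km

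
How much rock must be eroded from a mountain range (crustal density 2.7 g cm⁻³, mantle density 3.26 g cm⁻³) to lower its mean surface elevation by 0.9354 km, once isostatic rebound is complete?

Net drop Δ = e − u = e − e ρ_c/ρ_m = e (ρ_m − ρ_c)/ρ_m.
e = Δ ρ_m/(ρ_m − ρ_c) = 0.9354 km × 3.26/0.56 = 5.45 km.

5.45 km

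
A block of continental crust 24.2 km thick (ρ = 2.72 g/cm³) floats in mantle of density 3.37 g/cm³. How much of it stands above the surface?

4.67 km

Floating equilibrium: submerged depth d = t ρ_obj/ρ_fluid = 24.2 km × 2.72/3.37 = 19.53 km.
Freeboard = t − d = 24.2 km − 19.53 km = 4.67 km.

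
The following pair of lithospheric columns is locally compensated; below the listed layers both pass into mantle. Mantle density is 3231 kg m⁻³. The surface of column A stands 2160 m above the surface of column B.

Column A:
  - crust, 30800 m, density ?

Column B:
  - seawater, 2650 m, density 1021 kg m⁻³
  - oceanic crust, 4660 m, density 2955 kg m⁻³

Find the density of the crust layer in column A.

2770 kg m⁻³

Take the compensation level at the base of the deeper column (depth z_c below the surface of column A) and equate Σ ρ_i t_i down to z_c; mantle fills any gap and the z_c terms cancel.
Column A: 30800×ρ + (z_c − 30800)×3231
Column B: 2160×0 + 2650×1021 + 4660×2955 + (z_c − 2160 − 7310)×3231
The z_c×3231 term appears on both sides and cancels. Collect the known terms of each column as K = Σ(ρt)_known − 3231 × (depth of known layers): K_A = 0 − 3231×30800 = −99514800; K_B = 16475950 − 3231×(2160 + 7310) = −14121620.
Balance: K_A + 30800×ρ = K_B, so ρ = (K_B − K_A)/30800 = 85393200/30800 = 2770 kg m⁻³.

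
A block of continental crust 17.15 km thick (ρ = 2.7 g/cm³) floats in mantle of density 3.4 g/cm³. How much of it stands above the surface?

3.53 km

Floating equilibrium: submerged depth d = t ρ_obj/ρ_fluid = 17.15 km × 2.7/3.4 = 13.62 km.
Freeboard = t − d = 17.15 km − 13.62 km = 3.53 km.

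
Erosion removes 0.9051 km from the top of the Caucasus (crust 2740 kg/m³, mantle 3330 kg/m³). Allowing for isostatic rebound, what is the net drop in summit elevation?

0.16 km

Rebound u = e ρ_c/ρ_m = 0.9051 km × 2740/3330 = 0.7447 km.
Net surface drop = e − u = 0.9051 km − 0.7447 km = e (ρ_m − ρ_c)/ρ_m = 0.16 km.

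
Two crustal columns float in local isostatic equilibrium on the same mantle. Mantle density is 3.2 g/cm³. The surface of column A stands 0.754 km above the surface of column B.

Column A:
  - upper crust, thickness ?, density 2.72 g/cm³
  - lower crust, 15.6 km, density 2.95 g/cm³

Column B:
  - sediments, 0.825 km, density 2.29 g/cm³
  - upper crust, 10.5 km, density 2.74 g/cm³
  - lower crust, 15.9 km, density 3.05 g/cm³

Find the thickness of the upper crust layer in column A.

Take the compensation level at the base of the deeper column (depth z_c below the surface of column A) and equate Σ ρ_i t_i down to z_c; mantle fills any gap and the z_c terms cancel.
Column A: x×2.72 + 15.6×2.95 + (z_c − 15.6 − x)×3.2
Column B: 0.754×0 + 0.825×2.29 + 10.5×2.74 + 15.9×3.05 + (z_c − 0.754 − 27.225)×3.2
The z_c×3.2 term appears on both sides and cancels. Collect the known terms of each column as K = Σ(ρt)_known − 3.2 × (depth of known layers): K_A = 46.02 − 3.2×15.6 = −3.9; K_B = 79.15425 − 3.2×(0.754 + 27.225) = −10.37855.
Balance: K_A − x×(3.2 − 2.72) = K_B, so x = (K_A − K_B)/(3.2 − 2.72) = 6.47855/0.48 = 13.5 km.

13.5 km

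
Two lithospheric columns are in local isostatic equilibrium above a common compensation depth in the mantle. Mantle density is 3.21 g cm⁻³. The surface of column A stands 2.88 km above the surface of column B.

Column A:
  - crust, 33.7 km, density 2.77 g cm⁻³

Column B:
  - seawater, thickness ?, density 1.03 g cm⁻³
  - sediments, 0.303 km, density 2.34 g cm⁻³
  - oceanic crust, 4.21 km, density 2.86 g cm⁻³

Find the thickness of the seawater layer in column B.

1.76 km

Take the compensation level at the base of the deeper column (depth z_c below the surface of column A) and equate Σ ρ_i t_i down to z_c; mantle fills any gap and the z_c terms cancel.
Column A: 33.7×2.77 + (z_c − 33.7)×3.21
Column B: 2.88×0 + x×1.03 + 0.303×2.34 + 4.21×2.86 + (z_c − 2.88 − 4.513 − x)×3.21
The z_c×3.21 term appears on both sides and cancels. Collect the known terms of each column as K = Σ(ρt)_known − 3.21 × (depth of known layers): K_A = 93.349 − 3.21×33.7 = −14.828; K_B = 12.74962 − 3.21×(2.88 + 4.513) = −10.98191.
Balance: K_A = K_B − x×(3.21 − 1.03), so x = (K_B − K_A)/(3.21 − 1.03) = 3.84609/2.18 = 1.76 km.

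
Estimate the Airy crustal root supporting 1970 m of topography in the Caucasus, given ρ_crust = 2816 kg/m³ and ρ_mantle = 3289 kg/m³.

By Archimedes' principle applied to the lithosphere: the weight of the topography is balanced by the buoyancy of the root, ρ_c h = (ρ_m − ρ_c) r.
r = h · ρ_c / (ρ_m − ρ_c) = 1970 m × 2816 / (3289 − 2816) = 11700 m.

11700 m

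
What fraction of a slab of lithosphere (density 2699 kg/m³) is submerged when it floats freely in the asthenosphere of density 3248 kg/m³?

Submerged fraction = ρ_obj/ρ_fluid = 2699/3248 = 83.1%.

83.1%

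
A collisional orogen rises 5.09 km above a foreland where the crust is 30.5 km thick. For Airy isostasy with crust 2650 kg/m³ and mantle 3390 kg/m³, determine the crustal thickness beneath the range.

Root depth r = h ρ_c / (ρ_m − ρ_c) = 5.09 km × 2650 / 740 = 18.23 km.
Total thickness = T + h + r = 30.5 km + 5.09 km + 18.23 km = 53.8 km.

53.8 km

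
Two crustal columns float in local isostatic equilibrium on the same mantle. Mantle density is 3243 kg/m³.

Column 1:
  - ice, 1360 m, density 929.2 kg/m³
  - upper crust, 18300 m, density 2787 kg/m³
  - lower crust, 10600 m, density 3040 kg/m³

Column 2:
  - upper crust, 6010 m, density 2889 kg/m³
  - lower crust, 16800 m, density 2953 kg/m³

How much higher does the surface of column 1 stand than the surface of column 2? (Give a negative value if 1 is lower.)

2050 m

For any compensation level in the mantle, the mantle terms cancel and isostasy reduces to e = (Σt_1 − Σt_2) − (Σ(ρt)_1 − Σ(ρt)_2) / ρ_m.
Σt_1 = 30260 m; Σt_2 = 22810 m; Σ(ρt)_1 = 84489812; Σ(ρt)_2 = 66973290 (in m·kg/m³).
e = (30260 − 22810) − (84489812 − 66973290) / 3243 = 2050 m.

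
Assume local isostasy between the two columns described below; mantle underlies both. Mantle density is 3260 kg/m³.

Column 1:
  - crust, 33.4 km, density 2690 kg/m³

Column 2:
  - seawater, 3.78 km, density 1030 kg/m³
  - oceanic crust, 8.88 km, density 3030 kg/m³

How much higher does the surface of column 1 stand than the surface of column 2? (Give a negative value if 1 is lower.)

2.63 km

For any compensation level in the mantle, the mantle terms cancel and isostasy reduces to e = (Σt_1 − Σt_2) − (Σ(ρt)_1 − Σ(ρt)_2) / ρ_m.
Σt_1 = 33.4 km; Σt_2 = 12.66 km; Σ(ρt)_1 = 89846; Σ(ρt)_2 = 30799.8 (in km·kg/m³).
e = (33.4 − 12.66) − (89846 − 30799.8) / 3260 = 2.63 km.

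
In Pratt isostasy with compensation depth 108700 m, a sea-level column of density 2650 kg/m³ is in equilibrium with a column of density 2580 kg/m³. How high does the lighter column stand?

2950 m

ρ_ref D = ρ (D + h) → h = D (ρ_ref − ρ)/ρ.
h = 108700 m × (2650 − 2580)/2580 = 2950 m.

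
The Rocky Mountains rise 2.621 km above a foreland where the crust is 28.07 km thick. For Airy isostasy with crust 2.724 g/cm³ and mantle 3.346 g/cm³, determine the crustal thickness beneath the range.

Root depth r = h ρ_c / (ρ_m − ρ_c) = 2.621 km × 2.724 / 0.622 = 11.48 km.
Total thickness = T + h + r = 28.07 km + 2.621 km + 11.48 km = 42.2 km.

42.2 km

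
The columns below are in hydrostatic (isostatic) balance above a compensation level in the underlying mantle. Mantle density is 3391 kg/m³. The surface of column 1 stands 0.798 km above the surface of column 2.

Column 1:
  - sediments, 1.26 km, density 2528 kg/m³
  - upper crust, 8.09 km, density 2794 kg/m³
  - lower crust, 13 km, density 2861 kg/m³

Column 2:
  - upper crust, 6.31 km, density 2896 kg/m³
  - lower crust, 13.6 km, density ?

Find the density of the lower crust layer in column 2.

Take the compensation level at the base of the deeper column (depth z_c below the surface of column 1) and equate Σ ρ_i t_i down to z_c; mantle fills any gap and the z_c terms cancel.
Column 1: 1.26×2528 + 8.09×2794 + 13×2861 + (z_c − 22.35)×3391
Column 2: 0.798×0 + 6.31×2896 + 13.6×ρ + (z_c − 0.798 − 19.91)×3391
The z_c×3391 term appears on both sides and cancels. Collect the known terms of each column as K = Σ(ρt)_known − 3391 × (depth of known layers): K_1 = 62981.74 − 3391×22.35 = −12807.11; K_2 = 18273.76 − 3391×(0.798 + 19.91) = −51947.068.
Balance: K_1 = K_2 + 13.6×ρ, so ρ = (K_1 − K_2)/13.6 = 39140/13.6 = 2880 kg/m³.

2880 kg/m³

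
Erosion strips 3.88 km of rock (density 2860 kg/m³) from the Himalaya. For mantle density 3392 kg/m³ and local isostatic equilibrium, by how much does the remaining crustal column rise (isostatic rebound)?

3.27 km

Unloading: uplift u = e ρ_c/ρ_m = 3.88 km × 2860/3392 = 3.27 km.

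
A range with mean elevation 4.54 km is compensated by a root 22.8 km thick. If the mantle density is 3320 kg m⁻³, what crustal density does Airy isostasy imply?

ρ_c h = (ρ_m − ρ_c) r → ρ_c (h + r) = ρ_m r → ρ_c = ρ_m r / (h + r).
ρ_c = 3320 × 22.8 km / (4.54 km + 22.8 km) = 2770 kg m⁻³.

2770 kg m⁻³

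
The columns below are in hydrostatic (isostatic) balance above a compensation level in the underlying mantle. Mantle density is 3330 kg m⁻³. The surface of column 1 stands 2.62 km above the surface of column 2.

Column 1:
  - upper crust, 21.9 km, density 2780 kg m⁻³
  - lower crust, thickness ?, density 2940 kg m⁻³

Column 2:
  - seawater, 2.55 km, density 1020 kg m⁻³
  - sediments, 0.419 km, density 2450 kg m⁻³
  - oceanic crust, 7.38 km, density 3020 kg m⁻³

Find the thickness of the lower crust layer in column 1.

Take the compensation level at the base of the deeper column (depth z_c below the surface of column 1) and equate Σ ρ_i t_i down to z_c; mantle fills any gap and the z_c terms cancel.
Column 1: 21.9×2780 + x×2940 + (z_c − 21.9 − x)×3330
Column 2: 2.62×0 + 2.55×1020 + 0.419×2450 + 7.38×3020 + (z_c − 2.62 − 10.349)×3330
The z_c×3330 term appears on both sides and cancels. Collect the known terms of each column as K = Σ(ρt)_known − 3330 × (depth of known layers): K_1 = 60882 − 3330×21.9 = −12045; K_2 = 25915.15 − 3330×(2.62 + 10.349) = −17271.62.
Balance: K_1 − x×(3330 − 2940) = K_2, so x = (K_1 − K_2)/(3330 − 2940) = 5226.62/390 = 13.4 km.

13.4 km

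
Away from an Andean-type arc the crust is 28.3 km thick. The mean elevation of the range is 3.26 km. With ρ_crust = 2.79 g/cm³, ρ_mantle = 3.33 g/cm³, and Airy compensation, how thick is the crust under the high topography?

Root depth r = h ρ_c / (ρ_m − ρ_c) = 3.26 km × 2.79 / 0.54 = 16.84 km.
Total thickness = T + h + r = 28.3 km + 3.26 km + 16.84 km = 48.4 km.

48.4 km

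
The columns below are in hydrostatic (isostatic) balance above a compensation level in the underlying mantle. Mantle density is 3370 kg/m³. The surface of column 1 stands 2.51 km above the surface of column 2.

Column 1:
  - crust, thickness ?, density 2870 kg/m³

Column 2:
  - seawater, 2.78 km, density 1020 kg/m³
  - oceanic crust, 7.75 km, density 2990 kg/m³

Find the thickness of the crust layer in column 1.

35.9 km

Take the compensation level at the base of the deeper column (depth z_c below the surface of column 1) and equate Σ ρ_i t_i down to z_c; mantle fills any gap and the z_c terms cancel.
Column 1: x×2870 + (z_c − 0 − x)×3370
Column 2: 2.51×0 + 2.78×1020 + 7.75×2990 + (z_c − 2.51 − 10.53)×3370
The z_c×3370 term appears on both sides and cancels. Collect the known terms of each column as K = Σ(ρt)_known − 3370 × (depth of known layers): K_1 = 0 − 3370×0 = 0; K_2 = 26008.1 − 3370×(2.51 + 10.53) = −17936.7.
Balance: K_1 − x×(3370 − 2870) = K_2, so x = (K_1 − K_2)/(3370 − 2870) = 17936.7/500 = 35.9 km.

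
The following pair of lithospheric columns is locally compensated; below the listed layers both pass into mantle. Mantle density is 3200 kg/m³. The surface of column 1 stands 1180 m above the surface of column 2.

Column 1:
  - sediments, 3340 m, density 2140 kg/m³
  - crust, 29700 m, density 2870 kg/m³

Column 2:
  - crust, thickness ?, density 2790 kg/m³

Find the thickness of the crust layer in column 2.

23300 m

Take the compensation level at the base of the deeper column (depth z_c below the surface of column 1) and equate Σ ρ_i t_i down to z_c; mantle fills any gap and the z_c terms cancel.
Column 1: 3340×2140 + 29700×2870 + (z_c − 33040)×3200
Column 2: 1180×0 + x×2790 + (z_c − 1180 − 0 − x)×3200
The z_c×3200 term appears on both sides and cancels. Collect the known terms of each column as K = Σ(ρt)_known − 3200 × (depth of known layers): K_1 = 92386600 − 3200×33040 = −13341400; K_2 = 0 − 3200×(1180 + 0) = −3776000.
Balance: K_1 = K_2 − x×(3200 − 2790), so x = (K_2 − K_1)/(3200 − 2790) = 9565400/410 = 23300 m.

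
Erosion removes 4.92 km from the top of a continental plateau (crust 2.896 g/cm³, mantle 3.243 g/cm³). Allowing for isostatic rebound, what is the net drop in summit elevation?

Rebound u = e ρ_c/ρ_m = 4.92 km × 2.896/3.243 = 4.394 km.
Net surface drop = e − u = 4.92 km − 4.394 km = e (ρ_m − ρ_c)/ρ_m = 0.526 km.

0.526 km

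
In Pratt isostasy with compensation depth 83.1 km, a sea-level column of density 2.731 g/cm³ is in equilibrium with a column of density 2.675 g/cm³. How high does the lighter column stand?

ρ_ref D = ρ (D + h) → h = D (ρ_ref − ρ)/ρ.
h = 83.1 km × (2.731 − 2.675)/2.675 = 1.74 km.

1.74 km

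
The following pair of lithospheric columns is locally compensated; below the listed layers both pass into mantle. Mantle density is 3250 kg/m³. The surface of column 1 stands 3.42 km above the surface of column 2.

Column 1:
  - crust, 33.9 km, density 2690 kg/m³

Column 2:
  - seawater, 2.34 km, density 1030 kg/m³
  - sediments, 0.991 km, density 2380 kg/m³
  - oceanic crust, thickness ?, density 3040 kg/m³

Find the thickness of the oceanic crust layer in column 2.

Take the compensation level at the base of the deeper column (depth z_c below the surface of column 1) and equate Σ ρ_i t_i down to z_c; mantle fills any gap and the z_c terms cancel.
Column 1: 33.9×2690 + (z_c − 33.9)×3250
Column 2: 3.42×0 + 2.34×1030 + 0.991×2380 + x×3040 + (z_c − 3.42 − 3.331 − x)×3250
The z_c×3250 term appears on both sides and cancels. Collect the known terms of each column as K = Σ(ρt)_known − 3250 × (depth of known layers): K_1 = 91191 − 3250×33.9 = −18984; K_2 = 4768.78 − 3250×(3.42 + 3.331) = −17171.97.
Balance: K_1 = K_2 − x×(3250 − 3040), so x = (K_2 − K_1)/(3250 − 3040) = 1812.03/210 = 8.63 km.

8.63 km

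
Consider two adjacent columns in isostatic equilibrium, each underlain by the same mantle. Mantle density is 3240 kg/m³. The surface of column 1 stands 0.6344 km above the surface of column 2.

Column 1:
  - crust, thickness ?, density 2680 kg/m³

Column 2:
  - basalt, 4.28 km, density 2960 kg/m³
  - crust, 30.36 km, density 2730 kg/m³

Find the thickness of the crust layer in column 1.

33.5 km

Take the compensation level at the base of the deeper column (depth z_c below the surface of column 1) and equate Σ ρ_i t_i down to z_c; mantle fills any gap and the z_c terms cancel.
Column 1: x×2680 + (z_c − 0 − x)×3240
Column 2: 0.6344×0 + 4.28×2960 + 30.36×2730 + (z_c − 0.6344 − 34.64)×3240
The z_c×3240 term appears on both sides and cancels. Collect the known terms of each column as K = Σ(ρt)_known − 3240 × (depth of known layers): K_1 = 0 − 3240×0 = 0; K_2 = 95551.6 − 3240×(0.6344 + 34.64) = −18737.456.
Balance: K_1 − x×(3240 − 2680) = K_2, so x = (K_1 − K_2)/(3240 − 2680) = 18737.5/560 = 33.5 km.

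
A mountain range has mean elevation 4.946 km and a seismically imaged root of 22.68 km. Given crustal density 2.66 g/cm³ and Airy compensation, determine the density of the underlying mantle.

3.24 g/cm³

Airy balance: ρ_c h = (ρ_m − ρ_c) r → ρ_m = ρ_c (1 + h/r).
ρ_m = 2.66 × (1 + 4.946 km/22.68 km) = 3.24 g/cm³.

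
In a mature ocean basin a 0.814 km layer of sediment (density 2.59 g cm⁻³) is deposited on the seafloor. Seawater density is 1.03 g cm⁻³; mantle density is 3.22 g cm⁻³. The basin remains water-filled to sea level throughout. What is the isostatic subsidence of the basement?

0.58 km

Submarine loading: the sediment displaces seawater, and the subsidence is in turn flooded, so s (ρ_m − ρ_w) = t (ρ_sed − ρ_w).
s = 0.814 km × (2.59 − 1.03) / (3.22 − 1.03) = 0.58 km.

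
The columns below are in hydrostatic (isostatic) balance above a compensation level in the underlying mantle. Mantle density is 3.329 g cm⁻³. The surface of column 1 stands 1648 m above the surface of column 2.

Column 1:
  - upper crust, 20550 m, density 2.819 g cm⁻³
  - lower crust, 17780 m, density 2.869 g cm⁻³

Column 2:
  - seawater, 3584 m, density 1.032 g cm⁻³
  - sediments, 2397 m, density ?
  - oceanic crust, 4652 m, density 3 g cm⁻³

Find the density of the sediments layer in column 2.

1.91 g cm⁻³

Take the compensation level at the base of the deeper column (depth z_c below the surface of column 1) and equate Σ ρ_i t_i down to z_c; mantle fills any gap and the z_c terms cancel.
Column 1: 20550×2.819 + 17780×2.869 + (z_c − 38330)×3.329
Column 2: 1648×0 + 3584×1.032 + 2397×ρ + 4652×3 + (z_c − 1648 − 10633)×3.329
The z_c×3.329 term appears on both sides and cancels. Collect the known terms of each column as K = Σ(ρt)_known − 3.329 × (depth of known layers): K_1 = 108941.27 − 3.329×38330 = −18659.3; K_2 = 17654.688 − 3.329×(1648 + 10633) = −23228.761.
Balance: K_1 = K_2 + 2397×ρ, so ρ = (K_1 − K_2)/2397 = 4569.46/2397 = 1.91 g cm⁻³.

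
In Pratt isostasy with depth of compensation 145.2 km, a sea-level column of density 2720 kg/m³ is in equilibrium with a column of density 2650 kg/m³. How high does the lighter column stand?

3.84 km

ρ_ref D = ρ (D + h) → h = D (ρ_ref − ρ)/ρ.
h = 145.2 km × (2720 − 2650)/2650 = 3.84 km.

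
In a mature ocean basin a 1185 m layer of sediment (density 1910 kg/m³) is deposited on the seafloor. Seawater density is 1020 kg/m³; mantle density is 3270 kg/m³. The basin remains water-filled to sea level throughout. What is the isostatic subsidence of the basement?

Submarine loading: the sediment displaces seawater, and the subsidence is in turn flooded, so s (ρ_m − ρ_w) = t (ρ_sed − ρ_w).
s = 1185 m × (1910 − 1020) / (3270 − 1020) = 469 m.

469 m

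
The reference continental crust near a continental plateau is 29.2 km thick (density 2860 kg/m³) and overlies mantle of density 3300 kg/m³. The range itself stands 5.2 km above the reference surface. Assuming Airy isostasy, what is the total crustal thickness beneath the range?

Root depth r = h ρ_c / (ρ_m − ρ_c) = 5.2 km × 2860 / 440 = 33.8 km.
Total thickness = T + h + r = 29.2 km + 5.2 km + 33.8 km = 68.2 km.

68.2 km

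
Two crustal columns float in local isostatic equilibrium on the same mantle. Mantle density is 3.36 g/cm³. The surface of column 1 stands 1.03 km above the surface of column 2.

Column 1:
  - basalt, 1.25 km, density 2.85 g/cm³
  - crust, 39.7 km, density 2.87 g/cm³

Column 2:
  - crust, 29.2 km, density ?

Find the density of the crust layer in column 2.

Take the compensation level at the base of the deeper column (depth z_c below the surface of column 1) and equate Σ ρ_i t_i down to z_c; mantle fills any gap and the z_c terms cancel.
Column 1: 1.25×2.85 + 39.7×2.87 + (z_c − 40.95)×3.36
Column 2: 1.03×0 + 29.2×ρ + (z_c − 1.03 − 29.2)×3.36
The z_c×3.36 term appears on both sides and cancels. Collect the known terms of each column as K = Σ(ρt)_known − 3.36 × (depth of known layers): K_1 = 117.5015 − 3.36×40.95 = −20.0905; K_2 = 0 − 3.36×(1.03 + 29.2) = −101.5728.
Balance: K_1 = K_2 + 29.2×ρ, so ρ = (K_1 − K_2)/29.2 = 81.4823/29.2 = 2.79 g/cm³.

2.79 g/cm³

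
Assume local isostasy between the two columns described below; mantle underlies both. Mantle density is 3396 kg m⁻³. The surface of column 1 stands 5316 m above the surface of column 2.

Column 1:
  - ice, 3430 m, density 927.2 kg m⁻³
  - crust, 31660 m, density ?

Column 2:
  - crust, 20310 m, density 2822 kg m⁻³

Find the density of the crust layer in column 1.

2730 kg m⁻³

Take the compensation level at the base of the deeper column (depth z_c below the surface of column 1) and equate Σ ρ_i t_i down to z_c; mantle fills any gap and the z_c terms cancel.
Column 1: 3430×927.2 + 31660×ρ + (z_c − 35090)×3396
Column 2: 5316×0 + 20310×2822 + (z_c − 5316 − 20310)×3396
The z_c×3396 term appears on both sides and cancels. Collect the known terms of each column as K = Σ(ρt)_known − 3396 × (depth of known layers): K_1 = 3180296 − 3396×35090 = −115985344; K_2 = 57314820 − 3396×(5316 + 20310) = −29711076.
Balance: K_1 + 31660×ρ = K_2, so ρ = (K_2 − K_1)/31660 = 86274300/31660 = 2730 kg m⁻³.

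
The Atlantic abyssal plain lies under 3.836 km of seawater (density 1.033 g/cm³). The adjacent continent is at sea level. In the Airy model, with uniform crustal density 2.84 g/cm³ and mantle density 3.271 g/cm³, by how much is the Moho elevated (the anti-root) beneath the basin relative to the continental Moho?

For local isostatic compensation: replacing crust with seawater at the top is compensated by replacing crust with mantle at the base: d (ρ_c − ρ_w) = a (ρ_m − ρ_c).
a = d (ρ_c − ρ_w)/(ρ_m − ρ_c) = 3.836 km × 1.807/0.431 = 16.1 km.

16.1 km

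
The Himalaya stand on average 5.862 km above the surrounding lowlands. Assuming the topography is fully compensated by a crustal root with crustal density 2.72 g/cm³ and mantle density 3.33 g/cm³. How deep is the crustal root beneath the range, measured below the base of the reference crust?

Balancing pressure at the compensation depth: the weight of the topography is balanced by the buoyancy of the root, ρ_c h = (ρ_m − ρ_c) r.
r = h · ρ_c / (ρ_m − ρ_c) = 5.862 km × 2.72 / (3.33 − 2.72) = 26.1 km.

26.1 km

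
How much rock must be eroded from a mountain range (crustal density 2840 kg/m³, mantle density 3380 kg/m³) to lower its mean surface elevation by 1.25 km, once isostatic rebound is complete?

Net drop Δ = e − u = e − e ρ_c/ρ_m = e (ρ_m − ρ_c)/ρ_m.
e = Δ ρ_m/(ρ_m − ρ_c) = 1.25 km × 3380/540 = 7.82 km.

7.82 km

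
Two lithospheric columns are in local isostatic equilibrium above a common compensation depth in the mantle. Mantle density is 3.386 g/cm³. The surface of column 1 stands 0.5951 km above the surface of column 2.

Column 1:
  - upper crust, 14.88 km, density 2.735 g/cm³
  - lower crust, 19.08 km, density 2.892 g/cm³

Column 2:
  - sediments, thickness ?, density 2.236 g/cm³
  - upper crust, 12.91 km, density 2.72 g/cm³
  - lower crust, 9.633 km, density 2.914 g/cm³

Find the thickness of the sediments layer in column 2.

Take the compensation level at the base of the deeper column (depth z_c below the surface of column 1) and equate Σ ρ_i t_i down to z_c; mantle fills any gap and the z_c terms cancel.
Column 1: 14.88×2.735 + 19.08×2.892 + (z_c − 33.96)×3.386
Column 2: 0.5951×0 + x×2.236 + 12.91×2.72 + 9.633×2.914 + (z_c − 0.5951 − 22.543 − x)×3.386
The z_c×3.386 term appears on both sides and cancels. Collect the known terms of each column as K = Σ(ρt)_known − 3.386 × (depth of known layers): K_1 = 95.87616 − 3.386×33.96 = −19.1124; K_2 = 63.185762 − 3.386×(0.5951 + 22.543) = −15.1598446.
Balance: K_1 = K_2 − x×(3.386 − 2.236), so x = (K_2 − K_1)/(3.386 − 2.236) = 3.95256/1.15 = 3.44 km.

3.44 km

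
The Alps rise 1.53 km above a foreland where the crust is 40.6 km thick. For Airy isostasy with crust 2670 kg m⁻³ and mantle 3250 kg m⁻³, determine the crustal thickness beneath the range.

Root depth r = h ρ_c / (ρ_m − ρ_c) = 1.53 km × 2670 / 580 = 7.043 km.
Total thickness = T + h + r = 40.6 km + 1.53 km + 7.043 km = 49.2 km.

49.2 km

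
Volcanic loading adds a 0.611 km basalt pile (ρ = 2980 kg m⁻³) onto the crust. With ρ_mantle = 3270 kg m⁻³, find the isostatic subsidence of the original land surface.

0.557 km

Subaerial loading: s = t ρ_load / ρ_m.
s = 0.611 km × 2980/3270 = 0.557 km.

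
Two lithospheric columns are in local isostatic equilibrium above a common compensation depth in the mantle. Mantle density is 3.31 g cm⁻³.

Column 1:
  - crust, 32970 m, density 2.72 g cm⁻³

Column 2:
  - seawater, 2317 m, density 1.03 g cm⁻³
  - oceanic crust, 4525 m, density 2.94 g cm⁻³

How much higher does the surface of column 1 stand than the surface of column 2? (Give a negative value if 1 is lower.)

3780 m

For any compensation level in the mantle, the mantle terms cancel and isostasy reduces to e = (Σt_1 − Σt_2) − (Σ(ρt)_1 − Σ(ρt)_2) / ρ_m.
Σt_1 = 32970 m; Σt_2 = 6842 m; Σ(ρt)_1 = 89678.4; Σ(ρt)_2 = 15690.01 (in m·g cm⁻³).
e = (32970 − 6842) − (89678.4 − 15690.01) / 3.31 = 3780 m.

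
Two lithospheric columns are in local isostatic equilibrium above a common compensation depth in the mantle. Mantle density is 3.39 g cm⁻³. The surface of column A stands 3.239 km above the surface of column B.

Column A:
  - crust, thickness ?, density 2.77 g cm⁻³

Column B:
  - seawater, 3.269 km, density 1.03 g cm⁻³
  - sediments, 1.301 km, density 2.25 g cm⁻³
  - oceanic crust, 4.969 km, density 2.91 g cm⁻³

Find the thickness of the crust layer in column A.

36.4 km

Take the compensation level at the base of the deeper column (depth z_c below the surface of column A) and equate Σ ρ_i t_i down to z_c; mantle fills any gap and the z_c terms cancel.
Column A: x×2.77 + (z_c − 0 − x)×3.39
Column B: 3.239×0 + 3.269×1.03 + 1.301×2.25 + 4.969×2.91 + (z_c − 3.239 − 9.539)×3.39
The z_c×3.39 term appears on both sides and cancels. Collect the known terms of each column as K = Σ(ρt)_known − 3.39 × (depth of known layers): K_A = 0 − 3.39×0 = 0; K_B = 20.75411 − 3.39×(3.239 + 9.539) = −22.56331.
Balance: K_A − x×(3.39 − 2.77) = K_B, so x = (K_A − K_B)/(3.39 − 2.77) = 22.5633/0.62 = 36.4 km.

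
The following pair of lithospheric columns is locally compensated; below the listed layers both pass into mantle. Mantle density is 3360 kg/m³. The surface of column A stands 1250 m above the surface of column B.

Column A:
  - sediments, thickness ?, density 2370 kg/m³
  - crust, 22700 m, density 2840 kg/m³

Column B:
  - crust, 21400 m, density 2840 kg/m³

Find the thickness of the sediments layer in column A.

3560 m

Take the compensation level at the base of the deeper column (depth z_c below the surface of column A) and equate Σ ρ_i t_i down to z_c; mantle fills any gap and the z_c terms cancel.
Column A: x×2370 + 22700×2840 + (z_c − 22700 − x)×3360
Column B: 1250×0 + 21400×2840 + (z_c − 1250 − 21400)×3360
The z_c×3360 term appears on both sides and cancels. Collect the known terms of each column as K = Σ(ρt)_known − 3360 × (depth of known layers): K_A = 64468000 − 3360×22700 = −11804000; K_B = 60776000 − 3360×(1250 + 21400) = −15328000.
Balance: K_A − x×(3360 − 2370) = K_B, so x = (K_A − K_B)/(3360 − 2370) = 3524000/990 = 3560 m.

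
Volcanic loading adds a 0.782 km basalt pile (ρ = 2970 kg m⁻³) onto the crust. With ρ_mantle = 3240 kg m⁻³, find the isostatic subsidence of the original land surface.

0.717 km

Subaerial loading: s = t ρ_load / ρ_m.
s = 0.782 km × 2970/3240 = 0.717 km.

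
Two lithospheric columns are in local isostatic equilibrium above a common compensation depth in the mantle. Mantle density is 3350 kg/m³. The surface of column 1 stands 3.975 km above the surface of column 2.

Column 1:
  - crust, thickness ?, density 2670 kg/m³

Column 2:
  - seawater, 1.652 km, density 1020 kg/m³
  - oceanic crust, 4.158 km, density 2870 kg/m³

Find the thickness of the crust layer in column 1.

Take the compensation level at the base of the deeper column (depth z_c below the surface of column 1) and equate Σ ρ_i t_i down to z_c; mantle fills any gap and the z_c terms cancel.
Column 1: x×2670 + (z_c − 0 − x)×3350
Column 2: 3.975×0 + 1.652×1020 + 4.158×2870 + (z_c − 3.975 − 5.81)×3350
The z_c×3350 term appears on both sides and cancels. Collect the known terms of each column as K = Σ(ρt)_known − 3350 × (depth of known layers): K_1 = 0 − 3350×0 = 0; K_2 = 13618.5 − 3350×(3.975 + 5.81) = −19161.25.
Balance: K_1 − x×(3350 − 2670) = K_2, so x = (K_1 − K_2)/(3350 − 2670) = 19161.2/680 = 28.2 km.

28.2 km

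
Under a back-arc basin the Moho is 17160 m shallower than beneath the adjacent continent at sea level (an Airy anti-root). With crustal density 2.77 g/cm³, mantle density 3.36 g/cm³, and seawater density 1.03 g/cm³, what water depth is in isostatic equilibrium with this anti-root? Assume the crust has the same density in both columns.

5820 m

Replacing a thickness d of crust by seawater at the top must be balanced by replacing crust with mantle at the base: d (ρ_c − ρ_w) = a (ρ_m − ρ_c).
d = a (ρ_m − ρ_c)/(ρ_c − ρ_w) = 17160 m × 0.59/1.74 = 5820 m.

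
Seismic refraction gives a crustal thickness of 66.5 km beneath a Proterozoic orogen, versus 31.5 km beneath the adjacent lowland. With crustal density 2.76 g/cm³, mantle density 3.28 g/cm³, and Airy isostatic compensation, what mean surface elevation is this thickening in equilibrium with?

Excess crust Δ = 66.5 km − 31.5 km = 35 km, split between elevation h and root r with h + r = Δ.
Airy balance ρ_c h = (ρ_m − ρ_c) r gives r = h ρ_c/(ρ_m − ρ_c), so h (1 + ρ_c/(ρ_m − ρ_c)) = Δ, i.e. h = Δ (ρ_m − ρ_c)/ρ_m.
h = 35 km × 0.52/3.28 = 5.55 km.

5.55 km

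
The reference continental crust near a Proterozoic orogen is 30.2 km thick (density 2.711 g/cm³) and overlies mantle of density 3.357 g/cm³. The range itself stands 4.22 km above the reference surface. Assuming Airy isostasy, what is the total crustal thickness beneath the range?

52.1 km

Root depth r = h ρ_c / (ρ_m − ρ_c) = 4.22 km × 2.711 / 0.646 = 17.71 km.
Total thickness = T + h + r = 30.2 km + 4.22 km + 17.71 km = 52.1 km.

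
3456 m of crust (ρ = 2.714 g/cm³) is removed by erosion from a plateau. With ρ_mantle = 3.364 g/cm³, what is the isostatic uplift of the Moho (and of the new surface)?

Unloading: uplift u = e ρ_c/ρ_m = 3456 m × 2.714/3.364 = 2790 m.

2790 m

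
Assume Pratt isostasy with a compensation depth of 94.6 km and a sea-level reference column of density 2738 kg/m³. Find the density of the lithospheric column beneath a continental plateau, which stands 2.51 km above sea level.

2670 kg/m³

Pratt balance: ρ_ref D = ρ (D + h).
ρ = ρ_ref D/(D + h) = 2738 × 94.6 km/(94.6 km + 2.51 km) = 2670 kg/m³.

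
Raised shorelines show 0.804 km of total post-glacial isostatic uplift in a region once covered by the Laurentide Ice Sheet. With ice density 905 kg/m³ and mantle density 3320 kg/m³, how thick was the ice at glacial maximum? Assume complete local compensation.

2.95 km

u = t ρ_ice/ρ_m → t = u ρ_m/ρ_ice = 0.804 km × 3320/905 = 2.95 km.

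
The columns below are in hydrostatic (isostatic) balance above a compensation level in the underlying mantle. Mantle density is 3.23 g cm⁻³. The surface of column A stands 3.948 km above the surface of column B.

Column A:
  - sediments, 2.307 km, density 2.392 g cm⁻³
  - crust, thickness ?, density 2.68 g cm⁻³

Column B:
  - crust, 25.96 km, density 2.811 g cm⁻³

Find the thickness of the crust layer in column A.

Take the compensation level at the base of the deeper column (depth z_c below the surface of column A) and equate Σ ρ_i t_i down to z_c; mantle fills any gap and the z_c terms cancel.
Column A: 2.307×2.392 + x×2.68 + (z_c − 2.307 − x)×3.23
Column B: 3.948×0 + 25.96×2.811 + (z_c − 3.948 − 25.96)×3.23
The z_c×3.23 term appears on both sides and cancels. Collect the known terms of each column as K = Σ(ρt)_known − 3.23 × (depth of known layers): K_A = 5.518344 − 3.23×2.307 = −1.933266; K_B = 72.97356 − 3.23×(3.948 + 25.96) = −23.62928.
Balance: K_A − x×(3.23 − 2.68) = K_B, so x = (K_A − K_B)/(3.23 − 2.68) = 21.696/0.55 = 39.4 km.

39.4 km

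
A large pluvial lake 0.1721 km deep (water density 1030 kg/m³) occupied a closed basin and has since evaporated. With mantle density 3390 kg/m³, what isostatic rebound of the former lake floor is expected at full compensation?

0.0523 km

u = d ρ_w/ρ_m = 0.1721 km × 1030/3390 = 0.0523 km.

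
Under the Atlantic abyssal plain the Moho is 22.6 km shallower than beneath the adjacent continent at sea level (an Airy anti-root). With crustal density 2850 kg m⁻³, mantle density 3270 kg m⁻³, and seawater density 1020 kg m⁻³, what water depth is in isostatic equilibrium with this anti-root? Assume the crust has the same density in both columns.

Replacing a thickness d of crust by seawater at the top must be balanced by replacing crust with mantle at the base: d (ρ_c − ρ_w) = a (ρ_m − ρ_c).
d = a (ρ_m − ρ_c)/(ρ_c − ρ_w) = 22.6 km × 420/1830 = 5.19 km.

5.19 km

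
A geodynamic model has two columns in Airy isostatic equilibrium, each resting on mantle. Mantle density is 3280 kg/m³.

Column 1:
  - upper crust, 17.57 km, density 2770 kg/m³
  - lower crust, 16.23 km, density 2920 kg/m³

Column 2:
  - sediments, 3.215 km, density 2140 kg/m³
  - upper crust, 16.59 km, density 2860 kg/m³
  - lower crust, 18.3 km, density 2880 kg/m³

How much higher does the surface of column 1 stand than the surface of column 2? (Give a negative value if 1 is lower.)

For any compensation level in the mantle, the mantle terms cancel and isostasy reduces to e = (Σt_1 − Σt_2) − (Σ(ρt)_1 − Σ(ρt)_2) / ρ_m.
Σt_1 = 33.8 km; Σt_2 = 38.105 km; Σ(ρt)_1 = 96060.5; Σ(ρt)_2 = 107031.5 (in km·kg/m³).
e = (33.8 − 38.105) − (96060.5 − 107031.5) / 3280 = −0.96 km.

−0.96 km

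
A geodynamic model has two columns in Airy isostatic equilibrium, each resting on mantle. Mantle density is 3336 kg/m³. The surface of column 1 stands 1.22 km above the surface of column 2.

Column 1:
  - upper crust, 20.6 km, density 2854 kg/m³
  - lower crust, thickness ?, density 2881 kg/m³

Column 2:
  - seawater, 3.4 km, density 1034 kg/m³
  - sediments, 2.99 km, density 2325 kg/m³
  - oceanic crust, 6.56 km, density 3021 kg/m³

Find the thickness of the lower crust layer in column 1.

15.5 km

Take the compensation level at the base of the deeper column (depth z_c below the surface of column 1) and equate Σ ρ_i t_i down to z_c; mantle fills any gap and the z_c terms cancel.
Column 1: 20.6×2854 + x×2881 + (z_c − 20.6 − x)×3336
Column 2: 1.22×0 + 3.4×1034 + 2.99×2325 + 6.56×3021 + (z_c − 1.22 − 12.95)×3336
The z_c×3336 term appears on both sides and cancels. Collect the known terms of each column as K = Σ(ρt)_known − 3336 × (depth of known layers): K_1 = 58792.4 − 3336×20.6 = −9929.2; K_2 = 30285.11 − 3336×(1.22 + 12.95) = −16986.01.
Balance: K_1 − x×(3336 − 2881) = K_2, so x = (K_1 − K_2)/(3336 − 2881) = 7056.81/455 = 15.5 km.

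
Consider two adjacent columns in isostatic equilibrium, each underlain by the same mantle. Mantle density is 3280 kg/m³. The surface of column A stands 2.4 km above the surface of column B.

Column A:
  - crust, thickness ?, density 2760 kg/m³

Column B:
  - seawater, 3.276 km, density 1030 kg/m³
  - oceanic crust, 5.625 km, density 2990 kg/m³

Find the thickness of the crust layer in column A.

Take the compensation level at the base of the deeper column (depth z_c below the surface of column A) and equate Σ ρ_i t_i down to z_c; mantle fills any gap and the z_c terms cancel.
Column A: x×2760 + (z_c − 0 − x)×3280
Column B: 2.4×0 + 3.276×1030 + 5.625×2990 + (z_c − 2.4 − 8.901)×3280
The z_c×3280 term appears on both sides and cancels. Collect the known terms of each column as K = Σ(ρt)_known − 3280 × (depth of known layers): K_A = 0 − 3280×0 = 0; K_B = 20193.03 − 3280×(2.4 + 8.901) = −16874.25.
Balance: K_A − x×(3280 − 2760) = K_B, so x = (K_A − K_B)/(3280 − 2760) = 16874.2/520 = 32.5 km.

32.5 km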